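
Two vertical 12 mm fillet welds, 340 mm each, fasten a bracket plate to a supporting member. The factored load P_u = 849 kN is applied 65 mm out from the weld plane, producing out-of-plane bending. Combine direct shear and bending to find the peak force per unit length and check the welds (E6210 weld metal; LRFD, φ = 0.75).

E62XX → F_EXX = 620 MPa.
L_w = 2 × 340 = 680 mm; section modulus (unit throat) S = 2 × L²/6 = 38530 mm².
Direct shear f_v = P/L_w = 849×10³/680 = 1249 N/mm.
Moment M = P × e = 849×10³ × 65 = 55185000 N·mm; bending f_b = M/S = 1432 N/mm.
f_max = √(f_v² + f_b²) = √(1249² + 1432²) = 1900 N/mm.
φr_n = 0.75 × 0.6 × 620 × (0.707 × 12) = 2367 N/mm → adequate.

f_max ≈ 1900 N/mm; adequate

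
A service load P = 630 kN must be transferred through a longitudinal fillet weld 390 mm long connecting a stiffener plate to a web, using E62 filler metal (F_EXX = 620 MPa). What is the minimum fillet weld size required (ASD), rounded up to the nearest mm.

Total weld length L = 390 mm.
Required throat t_e = P × Ω / (0.6 F_EXX × L) = 630 × 2.0 / (0.6 × 620 × 390 × 10⁻³) = 8.685 mm.
Required leg w = t_e / 0.707 = 12.28 mm → use 13 mm.

w = 13 mm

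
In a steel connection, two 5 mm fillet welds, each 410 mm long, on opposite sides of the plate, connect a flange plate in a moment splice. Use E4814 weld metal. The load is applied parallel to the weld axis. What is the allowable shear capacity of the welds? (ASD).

E48XX → F_EXX = 480 MPa.
Effective throat t_e = 0.707 × 5 = 3.535 mm.
Total length L = 820 mm; A_we = 3.535 × 820 = 2899 mm².
F_nw = 0.6 F_EXX = 0.6 × 480 = 288 MPa.
R_n = 288 × 2899 × 10⁻³ = 834.8 kN; R_n/Ω = 834.8/2.0 = 417.4 kN.

R_n/Ω ≈ 417 kN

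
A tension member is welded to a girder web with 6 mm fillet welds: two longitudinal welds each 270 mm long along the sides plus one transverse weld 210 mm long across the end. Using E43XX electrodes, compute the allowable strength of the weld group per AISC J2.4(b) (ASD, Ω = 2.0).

E43XX → F_EXX = 430 MPa.
t_e = 0.707 × 6 = 4.242 mm.
R_nwl = 0.6 × 430 × 4.242 × 540 × 10⁻³ = 591 kN (longitudinal, 2 welds).
R_nwt = 0.6 × 430 × 4.242 × 210 × 10⁻³ = 229.8 kN (transverse, base value).
(i) R_nwl + R_nwt = 820.8 kN; (ii) 0.85 R_nwl + 1.5 R_nwt = 847.1 kN.
R_n = max = 847.1 kN [governs: (ii)]; R_n/Ω = 423.5 kN.

R_n/Ω ≈ 424 kN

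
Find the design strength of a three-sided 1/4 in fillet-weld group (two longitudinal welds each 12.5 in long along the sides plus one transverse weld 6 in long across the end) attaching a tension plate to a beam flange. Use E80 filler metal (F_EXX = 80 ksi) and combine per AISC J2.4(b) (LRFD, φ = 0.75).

t_e = 0.707 × 0.25 = 0.1767 in.
R_nwl = 0.6 × 80 × 0.1767 × 25 = 212.1 kips (longitudinal, 2 welds).
R_nwt = 0.6 × 80 × 0.1767 × 6 = 50.9 kips (transverse, base value).
(i) R_nwl + R_nwt = 263 kips; (ii) 0.85 R_nwl + 1.5 R_nwt = 256.6 kips.
R_n = max = 263 kips [governs: (i)]; φR_n = 197.3 kips.

φR_n ≈ 197 kips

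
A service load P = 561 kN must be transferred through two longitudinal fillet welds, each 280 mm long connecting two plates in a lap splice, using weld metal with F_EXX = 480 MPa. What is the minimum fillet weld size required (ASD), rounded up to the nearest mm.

Total weld length L = 560 mm.
Required throat t_e = P × Ω / (0.6 F_EXX × L) = 561 × 2.0 / (0.6 × 480 × 560 × 10⁻³) = 6.957 mm.
Required leg w = t_e / 0.707 = 9.84 mm → use 10 mm.

w = 10 mm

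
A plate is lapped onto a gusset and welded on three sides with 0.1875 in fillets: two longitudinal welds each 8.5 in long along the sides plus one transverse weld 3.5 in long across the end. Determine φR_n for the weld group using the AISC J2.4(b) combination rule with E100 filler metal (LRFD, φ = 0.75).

E100XX → F_EXX = 100 ksi.
t_e = 0.707 × 0.1875 = 0.1326 in.
R_nwl = 0.6 × 100 × 0.1326 × 17 = 135.2 kip (longitudinal, 2 welds).
R_nwt = 0.6 × 100 × 0.1326 × 3.5 = 27.84 kip (transverse, base value).
(i) R_nwl + R_nwt = 163.1 kip; (ii) 0.85 R_nwl + 1.5 R_nwt = 156.7 kip.
R_n = max = 163.1 kip [governs: (i)]; φR_n = 122.3 kip.

φR_n ≈ 122 kip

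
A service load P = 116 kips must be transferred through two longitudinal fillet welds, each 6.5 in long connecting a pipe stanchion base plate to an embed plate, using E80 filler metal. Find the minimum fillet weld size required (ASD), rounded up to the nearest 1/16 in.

E80XX → F_EXX = 80 ksi.
Total weld length L = 13 in.
Required throat t_e = P × Ω / (0.6 F_EXX × L) = 116 × 2.0 / (0.6 × 80 × 13) = 0.3718 in.
Required leg w = t_e / 0.707 = 0.5259 in → use 9/16 in.

w = 9/16 in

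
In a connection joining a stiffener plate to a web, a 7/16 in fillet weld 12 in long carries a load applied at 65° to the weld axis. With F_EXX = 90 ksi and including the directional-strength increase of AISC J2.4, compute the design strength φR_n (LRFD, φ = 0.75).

t_e = 0.707 × 0.4375 = 0.3093 in; A_we = 0.3093 × 12 = 3.712 in².
Directional factor: 1.0 + 0.5 sin^1.5(65°) = 1.431.
F_nw = 0.6 × 90 × 1.431 = 77.3 ksi.
φR_n = 0.75 × 77.3 × 3.712 = 215.2 kip.

φR_n ≈ 215 kip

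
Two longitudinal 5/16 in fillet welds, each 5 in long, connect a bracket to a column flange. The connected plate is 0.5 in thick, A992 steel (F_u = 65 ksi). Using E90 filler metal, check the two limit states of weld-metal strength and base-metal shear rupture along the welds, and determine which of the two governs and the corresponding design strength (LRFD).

E90XX → F_EXX = 90 ksi.
t_e = 0.707 × 0.3125 = 0.2209 in; L = 10 in.
Weld metal: φR_n = 0.75 × 0.6 × 90 × 0.2209 × 10 = 89.48 kips.
Base metal (shear rupture): φR_n = 0.75 × 0.6 × 65 × 0.5 × 10 = 146.2 kips.
Governing: weld metal.

φR_n ≈ 89.5 kips (weld metal governs)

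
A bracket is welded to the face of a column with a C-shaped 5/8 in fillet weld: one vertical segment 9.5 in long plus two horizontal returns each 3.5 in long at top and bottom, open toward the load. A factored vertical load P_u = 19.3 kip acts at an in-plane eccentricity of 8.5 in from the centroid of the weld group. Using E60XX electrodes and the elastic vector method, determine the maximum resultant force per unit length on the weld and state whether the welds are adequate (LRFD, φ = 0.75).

E60XX → F_EXX = 60 ksi.
Total weld length L_w = 16.5 in. Treat welds as unit-width lines.
Centroid: x̄ = 2×3.5×1.75 / 16.5 = 0.7424 in from the vertical weld.
Polar moment about centroid: J = I_x + I_y = [9.5³/12 + 2×3.5×4.75²] + [9.5×0.7424² + 2(3.5³/12 + 3.5×1.008²)] = 248.9 in³.
Direct shear f_v = P/L_w = 19.3 / 16.5 = 1.17 kip/in (vertical).
Torsion M = P·e = 19.3 × 8.5 = 164.05 kip·in.
Critical point at (x, y) = (2.758, 4.75) from centroid. f_tx = M·y/J = 3.131 kip/in; f_ty = M·x/J = 1.818 kip/in.
Resultant f_max = √[f_tx² + (f_v + f_ty)²] = √[3.131² + (1.17 + 1.818)²] = 4.328 kip/in.
Capacity per unit length: φr_n = 0.75 × 0.6 × 60 × (0.707 × 0.625) = 11.93 kip/in.
4.328 ≤ 11.93 → adequate.

f_max ≈ 4.33 kip/in; adequate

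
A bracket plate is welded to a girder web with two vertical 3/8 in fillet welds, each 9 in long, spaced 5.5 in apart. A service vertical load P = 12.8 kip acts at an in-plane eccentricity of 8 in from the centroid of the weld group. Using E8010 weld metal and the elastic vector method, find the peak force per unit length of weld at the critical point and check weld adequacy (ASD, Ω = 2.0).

f_max ≈ 2.54 kip/in; adequate

E80XX → F_EXX = 80 ksi.
Total weld length L_w = 18 in. Treat welds as unit-width lines.
Polar moment about centroid: J = 2[d³/12 + d(b/2)²] = 2[9³/12 + 9×2.75²] = 257.6 in³.
Direct shear f_v = P/L_w = 12.8 / 18 = 0.7111 kip/in (vertical).
Torsion M = P·e = 12.8 × 8 = 102.4 kip·in.
Critical point at (x, y) = (2.75, 4.5) from centroid. f_tx = M·y/J = 1.789 kip/in; f_ty = M·x/J = 1.093 kip/in.
Resultant f_max = √[f_tx² + (f_v + f_ty)²] = √[1.789² + (0.7111 + 1.093)²] = 2.541 kip/in.
Capacity per unit length: r_n/Ω = (1/2.0) × 0.6 × 80 × (0.707 × 0.375) = 6.363 kip/in.
2.541 ≤ 6.363 → adequate.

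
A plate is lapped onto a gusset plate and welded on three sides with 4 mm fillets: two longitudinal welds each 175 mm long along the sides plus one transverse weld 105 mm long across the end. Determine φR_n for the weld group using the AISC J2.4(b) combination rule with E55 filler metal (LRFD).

φR_n ≈ 318 kN

E55XX → F_EXX = 550 MPa.
t_e = 0.707 × 4 = 2.828 mm.
R_nwl = 0.6 × 550 × 2.828 × 350 × 10⁻³ = 326.6 kN (longitudinal, 2 welds).
R_nwt = 0.6 × 550 × 2.828 × 105 × 10⁻³ = 97.99 kN (transverse, base value).
(i) R_nwl + R_nwt = 424.6 kN; (ii) 0.85 R_nwl + 1.5 R_nwt = 424.6 kN.
R_n = max = 424.6 kN [governs: (ii)]; φR_n = 318.5 kN.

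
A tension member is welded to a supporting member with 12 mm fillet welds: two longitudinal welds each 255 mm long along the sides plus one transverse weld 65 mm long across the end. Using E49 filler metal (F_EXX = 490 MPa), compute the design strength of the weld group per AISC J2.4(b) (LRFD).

φR_n ≈ 1080 kN

t_e = 0.707 × 12 = 8.484 mm.
R_nwl = 0.6 × 490 × 8.484 × 510 × 10⁻³ = 1272 kN (longitudinal, 2 welds).
R_nwt = 0.6 × 490 × 8.484 × 65 × 10⁻³ = 162.1 kN (transverse, base value).
(i) R_nwl + R_nwt = 1434 kN; (ii) 0.85 R_nwl + 1.5 R_nwt = 1324 kN.
R_n = max = 1434 kN [governs: (i)]; φR_n = 1076 kN.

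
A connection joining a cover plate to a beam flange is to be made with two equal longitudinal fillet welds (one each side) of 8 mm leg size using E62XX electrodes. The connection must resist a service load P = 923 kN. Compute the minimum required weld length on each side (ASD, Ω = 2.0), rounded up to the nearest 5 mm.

E62XX → F_EXX = 620 MPa.
Throat t_e = 0.707 × 8 = 5.656 mm.
r_n/Ω = (0.6 × 620 × 5.656) / 2.0 = 1052 N/mm = 1.052 kN/mm.
L_req = P / (r_n/Ω) = 923 / 1.052 = 877.4 mm total.
Per side: 877.4 / 2 = 438.7 mm.
Round up → use L = 440 mm on each side.

L = 440 mm on each side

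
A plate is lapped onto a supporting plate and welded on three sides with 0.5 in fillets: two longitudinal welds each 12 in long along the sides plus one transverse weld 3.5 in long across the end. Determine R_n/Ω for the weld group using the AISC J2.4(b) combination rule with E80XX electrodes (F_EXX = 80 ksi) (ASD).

R_n/Ω ≈ 233 kips

t_e = 0.707 × 0.5 = 0.3535 in.
R_nwl = 0.6 × 80 × 0.3535 × 24 = 407.2 kips (longitudinal, 2 welds).
R_nwt = 0.6 × 80 × 0.3535 × 3.5 = 59.39 kips (transverse, base value).
(i) R_nwl + R_nwt = 466.6 kips; (ii) 0.85 R_nwl + 1.5 R_nwt = 435.2 kips.
R_n = max = 466.6 kips [governs: (i)]; R_n/Ω = 233.3 kips.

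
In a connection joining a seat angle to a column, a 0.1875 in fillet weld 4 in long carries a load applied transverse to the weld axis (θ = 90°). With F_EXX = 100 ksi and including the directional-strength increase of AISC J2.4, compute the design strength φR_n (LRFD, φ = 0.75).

φR_n ≈ 35.8 kips

t_e = 0.707 × 0.1875 = 0.1326 in; A_we = 0.1326 × 4 = 0.5302 in².
Directional factor: 1.0 + 0.5 sin^1.5(90°) = 1.5.
F_nw = 0.6 × 100 × 1.5 = 90 ksi.
φR_n = 0.75 × 90 × 0.5302 = 35.79 kips.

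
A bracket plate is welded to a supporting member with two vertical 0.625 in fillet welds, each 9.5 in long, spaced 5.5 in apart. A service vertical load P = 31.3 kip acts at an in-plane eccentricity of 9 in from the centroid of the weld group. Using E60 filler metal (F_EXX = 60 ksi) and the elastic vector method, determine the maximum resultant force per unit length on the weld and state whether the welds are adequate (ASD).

Total weld length L_w = 19 in. Treat welds as unit-width lines.
Polar moment about centroid: J = 2[d³/12 + d(b/2)²] = 2[9.5³/12 + 9.5×2.75²] = 286.6 in³.
Direct shear f_v = P/L_w = 31.3 / 19 = 1.647 kip/in (vertical).
Torsion M = P·e = 31.3 × 9 = 281.7 kip·in.
Critical point at (x, y) = (2.75, 4.75) from centroid. f_tx = M·y/J = 4.669 kip/in; f_ty = M·x/J = 2.703 kip/in.
Resultant f_max = √[f_tx² + (f_v + f_ty)²] = √[4.669² + (1.647 + 2.703)²] = 6.382 kip/in.
Capacity per unit length: r_n/Ω = (1/2.0) × 0.6 × 60 × (0.707 × 0.625) = 7.954 kip/in.
6.382 ≤ 7.954 → adequate.

f_max ≈ 6.38 kip/in; adequate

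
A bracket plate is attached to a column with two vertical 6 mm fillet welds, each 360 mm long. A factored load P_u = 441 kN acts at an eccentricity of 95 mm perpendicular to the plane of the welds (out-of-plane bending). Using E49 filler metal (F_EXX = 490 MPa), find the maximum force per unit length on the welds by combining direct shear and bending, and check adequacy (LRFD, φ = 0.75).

f_max ≈ 1150 N/mm; NOT adequate

L_w = 2 × 360 = 720 mm; section modulus (unit throat) S = 2 × L²/6 = 43200 mm².
Direct shear f_v = P/L_w = 441×10³/720 = 612.5 N/mm.
Moment M = P × e = 441×10³ × 95 = 41895000 N·mm; bending f_b = M/S = 969.8 N/mm.
f_max = √(f_v² + f_b²) = √(612.5² + 969.8²) = 1147 N/mm.
φr_n = 0.75 × 0.6 × 490 × (0.707 × 6) = 935.4 N/mm → NOT adequate.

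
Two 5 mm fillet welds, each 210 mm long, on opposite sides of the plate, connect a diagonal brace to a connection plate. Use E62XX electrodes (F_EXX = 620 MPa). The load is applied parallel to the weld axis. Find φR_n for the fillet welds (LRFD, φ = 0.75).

φR_n ≈ 414 kN

Effective throat t_e = 0.707 × 5 = 3.535 mm.
Total length L = 420 mm; A_we = 3.535 × 420 = 1485 mm².
F_nw = 0.6 F_EXX = 0.6 × 620 = 372 MPa.
φR_n = 0.75 × 372 × 1485 × 10⁻³ = 414.2 kN.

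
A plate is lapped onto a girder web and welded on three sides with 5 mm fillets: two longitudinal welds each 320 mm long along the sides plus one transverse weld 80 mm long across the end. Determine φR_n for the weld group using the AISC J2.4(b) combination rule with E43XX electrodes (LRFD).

E43XX → F_EXX = 430 MPa.
t_e = 0.707 × 5 = 3.535 mm.
R_nwl = 0.6 × 430 × 3.535 × 640 × 10⁻³ = 583.7 kN (longitudinal, 2 welds).
R_nwt = 0.6 × 430 × 3.535 × 80 × 10⁻³ = 72.96 kN (transverse, base value).
(i) R_nwl + R_nwt = 656.7 kN; (ii) 0.85 R_nwl + 1.5 R_nwt = 605.6 kN.
R_n = max = 656.7 kN [governs: (i)]; φR_n = 492.5 kN.

φR_n ≈ 492 kN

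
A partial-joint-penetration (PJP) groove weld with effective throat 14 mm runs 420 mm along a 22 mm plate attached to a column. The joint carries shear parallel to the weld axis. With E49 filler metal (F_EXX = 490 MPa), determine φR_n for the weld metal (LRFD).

φR_n ≈ 1300 kN

Effective throat (given) t_e = 14 mm.
A_we = 14 × 420 = 5880 mm².
F_nw = 0.6 F_EXX = 294 MPa.
φR_n = 0.75 × 294 × 5880 × 10⁻³ = 1297 kN.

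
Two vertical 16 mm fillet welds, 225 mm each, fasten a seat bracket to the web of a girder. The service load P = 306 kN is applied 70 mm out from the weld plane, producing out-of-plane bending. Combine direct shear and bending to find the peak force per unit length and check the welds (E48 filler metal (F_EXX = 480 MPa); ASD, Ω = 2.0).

f_max ≈ 1440 N/mm; adequate

L_w = 2 × 225 = 450 mm; section modulus (unit throat) S = 2 × L²/6 = 16880 mm².
Direct shear f_v = P/L_w = 306×10³/450 = 680 N/mm.
Moment M = P × e = 306×10³ × 70 = 21420000 N·mm; bending f_b = M/S = 1269 N/mm.
f_max = √(f_v² + f_b²) = √(680² + 1269²) = 1440 N/mm.
r_n/Ω = (1/2.0) × 0.6 × 480 × (0.707 × 16) = 1629 N/mm → adequate.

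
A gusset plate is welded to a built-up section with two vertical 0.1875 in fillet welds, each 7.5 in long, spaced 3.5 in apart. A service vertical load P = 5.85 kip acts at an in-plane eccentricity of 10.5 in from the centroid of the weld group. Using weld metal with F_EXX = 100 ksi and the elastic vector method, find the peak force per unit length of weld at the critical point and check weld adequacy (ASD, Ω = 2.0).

f_max ≈ 2.38 kip/in; adequate

Total weld length L_w = 15 in. Treat welds as unit-width lines.
Polar moment about centroid: J = 2[d³/12 + d(b/2)²] = 2[7.5³/12 + 7.5×1.75²] = 116.2 in³.
Direct shear f_v = P/L_w = 5.85 / 15 = 0.39 kip/in (vertical).
Torsion M = P·e = 5.85 × 10.5 = 61.425 kip·in.
Critical point at (x, y) = (1.75, 3.75) from centroid. f_tx = M·y/J = 1.981 kip/in; f_ty = M·x/J = 0.9247 kip/in.
Resultant f_max = √[f_tx² + (f_v + f_ty)²] = √[1.981² + (0.39 + 0.9247)²] = 2.378 kip/in.
Capacity per unit length: r_n/Ω = (1/2.0) × 0.6 × 100 × (0.707 × 0.1875) = 3.977 kip/in.
2.378 ≤ 3.977 → adequate.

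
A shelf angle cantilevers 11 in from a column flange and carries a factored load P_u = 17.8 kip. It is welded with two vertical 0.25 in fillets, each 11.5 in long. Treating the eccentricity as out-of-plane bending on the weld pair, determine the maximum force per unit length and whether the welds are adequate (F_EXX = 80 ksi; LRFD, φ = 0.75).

f_max ≈ 4.51 kip/in; adequate

L_w = 2 × 11.5 = 23 in; section modulus (unit throat) S = 2 × L²/6 = 44.08 in².
Direct shear f_v = P/L_w = 17.8/23 = 0.7739 kip/in.
Moment M = P × e = 17.8 × 11 = 195.8 kip·in; bending f_b = M/S = 4.442 kip/in.
f_max = √(f_v² + f_b²) = √(0.7739² + 4.442²) = 4.509 kip/in.
φr_n = 0.75 × 0.6 × 80 × (0.707 × 0.25) = 6.363 kip/in → adequate.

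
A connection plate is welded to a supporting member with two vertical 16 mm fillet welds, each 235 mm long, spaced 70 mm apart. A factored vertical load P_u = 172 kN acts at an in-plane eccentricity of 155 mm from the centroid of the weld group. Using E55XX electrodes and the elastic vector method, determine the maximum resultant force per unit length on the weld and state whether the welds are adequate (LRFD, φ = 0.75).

f_max ≈ 1340 N/mm; adequate

E55XX → F_EXX = 550 MPa.
Total weld length L_w = 470 mm. Treat welds as unit-width lines.
Polar moment about centroid: J = 2[d³/12 + d(b/2)²] = 2[235³/12 + 235×35²] = 2739000 mm³.
Direct shear f_v = P/L_w = 172×10³ / 470 = 366 N/mm (vertical).
Torsion M = P·e = 172×10³ × 155 = 26660000 N·mm.
Critical point at (x, y) = (35, 117.5) from centroid. f_tx = M·y/J = 1144 N/mm; f_ty = M·x/J = 340.7 N/mm.
Resultant f_max = √[f_tx² + (f_v + f_ty)²] = √[1144² + (366 + 340.7)²] = 1344 N/mm.
Capacity per unit length: φr_n = 0.75 × 0.6 × 550 × (0.707 × 16) = 2800 N/mm.
1344 ≤ 2800 → adequate.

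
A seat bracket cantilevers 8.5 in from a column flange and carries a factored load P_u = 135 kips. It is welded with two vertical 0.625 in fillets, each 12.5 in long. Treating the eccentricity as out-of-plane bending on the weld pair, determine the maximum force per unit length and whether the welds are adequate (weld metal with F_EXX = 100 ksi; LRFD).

f_max ≈ 22.7 kip/in; NOT adequate

L_w = 2 × 12.5 = 25 in; section modulus (unit throat) S = 2 × L²/6 = 52.08 in².
Direct shear f_v = P/L_w = 135/25 = 5.4 kip/in.
Moment M = P × e = 135 × 8.5 = 1147.5 kip·in; bending f_b = M/S = 22.03 kip/in.
f_max = √(f_v² + f_b²) = √(5.4² + 22.03²) = 22.68 kip/in.
φr_n = 0.75 × 0.6 × 100 × (0.707 × 0.625) = 19.88 kip/in → NOT adequate.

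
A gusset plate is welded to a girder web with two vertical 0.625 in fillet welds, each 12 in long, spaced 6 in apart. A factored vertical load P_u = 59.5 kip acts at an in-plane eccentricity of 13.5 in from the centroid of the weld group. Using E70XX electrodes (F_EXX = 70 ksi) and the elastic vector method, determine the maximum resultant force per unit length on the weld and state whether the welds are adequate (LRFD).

Total weld length L_w = 24 in. Treat welds as unit-width lines.
Polar moment about centroid: J = 2[d³/12 + d(b/2)²] = 2[12³/12 + 12×3²] = 504 in³.
Direct shear f_v = P/L_w = 59.5 / 24 = 2.479 kip/in (vertical).
Torsion M = P·e = 59.5 × 13.5 = 803.25 kip·in.
Critical point at (x, y) = (3, 6) from centroid. f_tx = M·y/J = 9.562 kip/in; f_ty = M·x/J = 4.781 kip/in.
Resultant f_max = √[f_tx² + (f_v + f_ty)²] = √[9.562² + (2.479 + 4.781)²] = 12.01 kip/in.
Capacity per unit length: φr_n = 0.75 × 0.6 × 70 × (0.707 × 0.625) = 13.92 kip/in.
12.01 ≤ 13.92 → adequate.

f_max ≈ 12 kip/in; adequate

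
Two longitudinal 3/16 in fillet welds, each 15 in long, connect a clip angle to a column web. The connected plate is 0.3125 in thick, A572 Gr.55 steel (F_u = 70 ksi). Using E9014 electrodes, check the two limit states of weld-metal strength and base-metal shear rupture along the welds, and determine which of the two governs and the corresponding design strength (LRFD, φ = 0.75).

φR_n ≈ 161 kips (weld metal governs)

E90XX → F_EXX = 90 ksi.
t_e = 0.707 × 0.1875 = 0.1326 in; L = 30 in.
Weld metal: φR_n = 0.75 × 0.6 × 90 × 0.1326 × 30 = 161.1 kips.
Base metal (shear rupture): φR_n = 0.75 × 0.6 × 70 × 0.3125 × 30 = 295.3 kips.
Governing: weld metal.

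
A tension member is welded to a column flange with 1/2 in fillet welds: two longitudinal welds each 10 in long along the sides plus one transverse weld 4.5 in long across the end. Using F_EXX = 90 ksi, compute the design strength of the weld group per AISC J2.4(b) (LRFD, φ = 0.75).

φR_n ≈ 351 kips

t_e = 0.707 × 0.5 = 0.3535 in.
R_nwl = 0.6 × 90 × 0.3535 × 20 = 381.8 kips (longitudinal, 2 welds).
R_nwt = 0.6 × 90 × 0.3535 × 4.5 = 85.9 kips (transverse, base value).
(i) R_nwl + R_nwt = 467.7 kips; (ii) 0.85 R_nwl + 1.5 R_nwt = 453.4 kips.
R_n = max = 467.7 kips [governs: (i)]; φR_n = 350.8 kips.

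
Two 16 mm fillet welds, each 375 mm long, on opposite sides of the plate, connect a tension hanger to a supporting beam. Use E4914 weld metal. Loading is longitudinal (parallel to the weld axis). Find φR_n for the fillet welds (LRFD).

φR_n ≈ 1870 kN

E49XX → F_EXX = 490 MPa.
Effective throat t_e = 0.707 × 16 = 11.31 mm.
Total length L = 750 mm; A_we = 11.31 × 750 = 8484 mm².
F_nw = 0.6 F_EXX = 0.6 × 490 = 294 MPa.
φR_n = 0.75 × 294 × 8484 × 10⁻³ = 1871 kN.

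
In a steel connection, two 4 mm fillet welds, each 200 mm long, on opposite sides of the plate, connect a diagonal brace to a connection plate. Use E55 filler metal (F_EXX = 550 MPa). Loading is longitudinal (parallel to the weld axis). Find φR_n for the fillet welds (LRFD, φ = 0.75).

φR_n ≈ 280 kN

Effective throat t_e = 0.707 × 4 = 2.828 mm.
Total length L = 400 mm; A_we = 2.828 × 400 = 1131 mm².
F_nw = 0.6 F_EXX = 0.6 × 550 = 330 MPa.
φR_n = 0.75 × 330 × 1131 × 10⁻³ = 280 kN.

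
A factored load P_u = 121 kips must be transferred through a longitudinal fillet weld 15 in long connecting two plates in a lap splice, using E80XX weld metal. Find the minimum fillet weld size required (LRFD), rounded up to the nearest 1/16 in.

E80XX → F_EXX = 80 ksi.
Total weld length L = 15 in.
Required throat t_e = P_u / (φ × 0.6 F_EXX × L) = 121 / (0.75 × 0.6 × 80 × 15) = 0.2241 in.
Required leg w = t_e / 0.707 = 0.3169 in → use 3/8 in.

w = 3/8 in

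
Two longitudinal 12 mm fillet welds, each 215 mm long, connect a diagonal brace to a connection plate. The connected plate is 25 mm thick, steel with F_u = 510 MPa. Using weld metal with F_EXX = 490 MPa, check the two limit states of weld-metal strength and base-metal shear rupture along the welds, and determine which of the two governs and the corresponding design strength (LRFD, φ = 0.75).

φR_n ≈ 804 kN (weld metal governs)

t_e = 0.707 × 12 = 8.484 mm; L = 430 mm.
Weld metal: φR_n = 0.75 × 0.6 × 490 × 8.484 × 430 × 10⁻³ = 804.4 kN.
Base metal (shear rupture): φR_n = 0.75 × 0.6 × 510 × 25 × 430 × 10⁻³ = 2467 kN.
Governing: weld metal.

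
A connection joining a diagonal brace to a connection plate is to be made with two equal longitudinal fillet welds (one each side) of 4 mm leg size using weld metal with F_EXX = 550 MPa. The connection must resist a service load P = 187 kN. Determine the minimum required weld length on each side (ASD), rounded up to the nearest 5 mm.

Throat t_e = 0.707 × 4 = 2.828 mm.
r_n/Ω = (0.6 × 550 × 2.828) / 2.0 = 466.6 N/mm = 0.4666 kN/mm.
L_req = P / (r_n/Ω) = 187 / 0.4666 = 400.8 mm total.
Per side: 400.8 / 2 = 200.4 mm.
Round up → use L = 205 mm on each side.

L = 205 mm on each side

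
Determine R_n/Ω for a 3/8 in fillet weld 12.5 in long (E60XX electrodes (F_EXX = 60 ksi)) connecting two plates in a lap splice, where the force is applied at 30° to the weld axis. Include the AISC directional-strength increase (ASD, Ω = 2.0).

t_e = 0.707 × 0.375 = 0.2651 in; A_we = 0.2651 × 12.5 = 3.314 in².
Directional factor: 1.0 + 0.5 sin^1.5(30°) = 1.177.
F_nw = 0.6 × 60 × 1.177 = 42.36 ksi.
R_n/Ω = (42.36 × 3.314) / 2.0 = 70.2 kip.

R_n/Ω ≈ 70.2 kip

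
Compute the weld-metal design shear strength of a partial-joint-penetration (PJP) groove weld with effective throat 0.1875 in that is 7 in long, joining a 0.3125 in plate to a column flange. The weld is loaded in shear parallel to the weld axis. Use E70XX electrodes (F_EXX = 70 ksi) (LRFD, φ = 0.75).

Effective throat (given) t_e = 0.1875 in.
A_we = 0.1875 × 7 = 1.312 in².
F_nw = 0.6 F_EXX = 42 ksi.
φR_n = 0.75 × 42 × 1.312 = 41.34 kip.

φR_n ≈ 41.3 kip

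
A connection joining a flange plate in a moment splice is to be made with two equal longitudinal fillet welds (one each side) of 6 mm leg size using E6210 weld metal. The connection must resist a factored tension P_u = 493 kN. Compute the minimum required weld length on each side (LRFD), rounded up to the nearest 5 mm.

E62XX → F_EXX = 620 MPa.
Throat t_e = 0.707 × 6 = 4.242 mm.
φr_n = 0.75 × 0.6 × 620 × 4.242 × 10⁻³ = 1.184 kN/mm.
L_req = P_u / φr_n = 493 / 1.184 = 416.6 mm total.
Per side: 416.6 / 2 = 208.3 mm.
Round up → use L = 210 mm on each side.

L = 210 mm on each side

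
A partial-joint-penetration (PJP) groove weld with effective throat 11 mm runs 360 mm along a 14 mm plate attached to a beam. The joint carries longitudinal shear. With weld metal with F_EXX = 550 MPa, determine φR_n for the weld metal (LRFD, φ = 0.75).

Effective throat (given) t_e = 11 mm.
A_we = 11 × 360 = 3960 mm².
F_nw = 0.6 F_EXX = 330 MPa.
φR_n = 0.75 × 330 × 3960 × 10⁻³ = 980.1 kN.

φR_n ≈ 980 kN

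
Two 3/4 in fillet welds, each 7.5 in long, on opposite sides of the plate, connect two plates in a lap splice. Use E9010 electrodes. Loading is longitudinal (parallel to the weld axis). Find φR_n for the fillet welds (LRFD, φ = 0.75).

φR_n ≈ 322 kips

E90XX → F_EXX = 90 ksi.
Effective throat t_e = 0.707 × 0.75 = 0.5302 in.
Total length L = 15 in; A_we = 0.5302 × 15 = 7.954 in².
F_nw = 0.6 F_EXX = 0.6 × 90 = 54 ksi.
φR_n = 0.75 × 54 × 7.954 = 322.1 kips.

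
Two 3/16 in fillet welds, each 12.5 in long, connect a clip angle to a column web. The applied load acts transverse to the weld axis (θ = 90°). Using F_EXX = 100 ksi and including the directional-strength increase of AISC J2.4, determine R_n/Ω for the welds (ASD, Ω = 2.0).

t_e = 0.707 × 0.1875 = 0.1326 in; A_we = 0.1326 × 25 = 3.314 in².
Directional factor: 1.0 + 0.5 sin^1.5(90°) = 1.5.
F_nw = 0.6 × 100 × 1.5 = 90 ksi.
R_n/Ω = (90 × 3.314) / 2.0 = 149.1 kip.

R_n/Ω ≈ 149 kip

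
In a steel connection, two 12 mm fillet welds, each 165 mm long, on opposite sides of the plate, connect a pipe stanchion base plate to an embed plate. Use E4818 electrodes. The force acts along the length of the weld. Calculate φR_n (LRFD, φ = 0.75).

E48XX → F_EXX = 480 MPa.
Effective throat t_e = 0.707 × 12 = 8.484 mm.
Total length L = 330 mm; A_we = 8.484 × 330 = 2800 mm².
F_nw = 0.6 F_EXX = 0.6 × 480 = 288 MPa.
φR_n = 0.75 × 288 × 2800 × 10⁻³ = 604.7 kN.

φR_n ≈ 605 kN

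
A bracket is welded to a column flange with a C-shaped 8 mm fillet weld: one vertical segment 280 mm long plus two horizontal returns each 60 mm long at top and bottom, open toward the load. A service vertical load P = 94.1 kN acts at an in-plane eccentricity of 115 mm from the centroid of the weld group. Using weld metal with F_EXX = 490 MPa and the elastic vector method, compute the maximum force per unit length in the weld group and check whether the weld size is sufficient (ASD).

Total weld length L_w = 400 mm. Treat welds as unit-width lines.
Centroid: x̄ = 2×60×30 / 400 = 9 mm from the vertical weld.
Polar moment about centroid: J = I_x + I_y = [280³/12 + 2×60×140²] + [280×9² + 2(60³/12 + 60×21²)] = 4293000 mm³.
Direct shear f_v = P/L_w = 94.1×10³ / 400 = 235.2 N/mm (vertical).
Torsion M = P·e = 94.1×10³ × 115 = 10822000 N·mm.
Critical point at (x, y) = (51, 140) from centroid. f_tx = M·y/J = 352.9 N/mm; f_ty = M·x/J = 128.6 N/mm.
Resultant f_max = √[f_tx² + (f_v + f_ty)²] = √[352.9² + (235.2 + 128.6)²] = 506.9 N/mm.
Capacity per unit length: r_n/Ω = (1/2.0) × 0.6 × 490 × (0.707 × 8) = 831.4 N/mm.
506.9 ≤ 831.4 → adequate.

f_max ≈ 507 N/mm; adequate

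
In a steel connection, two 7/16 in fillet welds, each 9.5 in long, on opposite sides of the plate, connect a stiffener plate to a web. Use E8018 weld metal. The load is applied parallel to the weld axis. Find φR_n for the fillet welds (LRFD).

φR_n ≈ 212 kip

E80XX → F_EXX = 80 ksi.
Effective throat t_e = 0.707 × 0.4375 = 0.3093 in.
Total length L = 19 in; A_we = 0.3093 × 19 = 5.877 in².
F_nw = 0.6 F_EXX = 0.6 × 80 = 48 ksi.
φR_n = 0.75 × 48 × 5.877 = 211.6 kip.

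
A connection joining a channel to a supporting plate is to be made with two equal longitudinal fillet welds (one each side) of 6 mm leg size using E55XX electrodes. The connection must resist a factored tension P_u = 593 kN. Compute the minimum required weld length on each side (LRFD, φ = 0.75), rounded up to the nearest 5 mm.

L = 285 mm on each side

E55XX → F_EXX = 550 MPa.
Throat t_e = 0.707 × 6 = 4.242 mm.
φr_n = 0.75 × 0.6 × 550 × 4.242 × 10⁻³ = 1.05 kN/mm.
L_req = P_u / φr_n = 593 / 1.05 = 564.8 mm total.
Per side: 564.8 / 2 = 282.4 mm.
Round up → use L = 285 mm on each side.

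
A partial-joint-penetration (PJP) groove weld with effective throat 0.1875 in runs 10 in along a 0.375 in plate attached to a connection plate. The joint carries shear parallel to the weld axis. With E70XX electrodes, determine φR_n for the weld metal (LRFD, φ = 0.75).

E70XX → F_EXX = 70 ksi.
Effective throat (given) t_e = 0.1875 in.
A_we = 0.1875 × 10 = 1.875 in².
F_nw = 0.6 F_EXX = 42 ksi.
φR_n = 0.75 × 42 × 1.875 = 59.06 kip.

φR_n ≈ 59.1 kip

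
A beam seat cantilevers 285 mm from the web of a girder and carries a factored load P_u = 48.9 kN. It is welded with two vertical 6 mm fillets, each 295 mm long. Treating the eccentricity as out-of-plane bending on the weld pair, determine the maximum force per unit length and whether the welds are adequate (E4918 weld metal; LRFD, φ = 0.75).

E49XX → F_EXX = 490 MPa.
L_w = 2 × 295 = 590 mm; section modulus (unit throat) S = 2 × L²/6 = 29010 mm².
Direct shear f_v = P/L_w = 48.9×10³/590 = 82.88 N/mm.
Moment M = P × e = 48.9×10³ × 285 = 13936000 N·mm; bending f_b = M/S = 480.4 N/mm.
f_max = √(f_v² + f_b²) = √(82.88² + 480.4²) = 487.5 N/mm.
φr_n = 0.75 × 0.6 × 490 × (0.707 × 6) = 935.4 N/mm → adequate.

f_max ≈ 488 N/mm; adequate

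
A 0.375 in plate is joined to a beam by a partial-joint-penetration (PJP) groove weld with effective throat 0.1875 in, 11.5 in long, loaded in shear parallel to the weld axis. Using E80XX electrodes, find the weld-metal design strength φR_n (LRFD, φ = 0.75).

φR_n ≈ 77.6 kip

E80XX → F_EXX = 80 ksi.
Effective throat (given) t_e = 0.1875 in.
A_we = 0.1875 × 11.5 = 2.156 in².
F_nw = 0.6 F_EXX = 48 ksi.
φR_n = 0.75 × 48 × 2.156 = 77.62 kip.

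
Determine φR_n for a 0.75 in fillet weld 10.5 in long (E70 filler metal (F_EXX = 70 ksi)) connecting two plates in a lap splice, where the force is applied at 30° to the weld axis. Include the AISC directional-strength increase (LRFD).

φR_n ≈ 206 kip

t_e = 0.707 × 0.75 = 0.5302 in; A_we = 0.5302 × 10.5 = 5.568 in².
Directional factor: 1.0 + 0.5 sin^1.5(30°) = 1.177.
F_nw = 0.6 × 70 × 1.177 = 49.42 ksi.
φR_n = 0.75 × 49.42 × 5.568 = 206.4 kip.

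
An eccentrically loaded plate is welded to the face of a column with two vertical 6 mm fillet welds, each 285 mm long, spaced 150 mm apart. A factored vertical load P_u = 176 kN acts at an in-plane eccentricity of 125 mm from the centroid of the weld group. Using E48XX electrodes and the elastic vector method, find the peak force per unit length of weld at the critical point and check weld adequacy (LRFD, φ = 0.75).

E48XX → F_EXX = 480 MPa.
Total weld length L_w = 570 mm. Treat welds as unit-width lines.
Polar moment about centroid: J = 2[d³/12 + d(b/2)²] = 2[285³/12 + 285×75²] = 7064000 mm³.
Direct shear f_v = P/L_w = 176×10³ / 570 = 308.8 N/mm (vertical).
Torsion M = P·e = 176×10³ × 125 = 22000000 N·mm.
Critical point at (x, y) = (75, 142.5) from centroid. f_tx = M·y/J = 443.8 N/mm; f_ty = M·x/J = 233.6 N/mm.
Resultant f_max = √[f_tx² + (f_v + f_ty)²] = √[443.8² + (308.8 + 233.6)²] = 700.8 N/mm.
Capacity per unit length: φr_n = 0.75 × 0.6 × 480 × (0.707 × 6) = 916.3 N/mm.
700.8 ≤ 916.3 → adequate.

f_max ≈ 701 N/mm; adequate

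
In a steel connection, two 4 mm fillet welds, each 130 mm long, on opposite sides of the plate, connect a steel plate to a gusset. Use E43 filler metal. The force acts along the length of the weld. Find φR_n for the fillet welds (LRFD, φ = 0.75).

E43XX → F_EXX = 430 MPa.
Effective throat t_e = 0.707 × 4 = 2.828 mm.
Total length L = 260 mm; A_we = 2.828 × 260 = 735.3 mm².
F_nw = 0.6 F_EXX = 0.6 × 430 = 258 MPa.
φR_n = 0.75 × 258 × 735.3 × 10⁻³ = 142.3 kN.

φR_n ≈ 142 kN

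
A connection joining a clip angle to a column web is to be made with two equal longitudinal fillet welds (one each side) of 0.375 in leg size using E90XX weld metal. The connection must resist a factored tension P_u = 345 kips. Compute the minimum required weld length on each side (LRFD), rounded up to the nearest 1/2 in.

L = 16.5 in on each side

E90XX → F_EXX = 90 ksi.
Throat t_e = 0.707 × 0.375 = 0.2651 in.
φr_n = 0.75 × 0.6 × 90 × 0.2651 = 10.74 kips/in.
L_req = P_u / φr_n = 345 / 10.74 = 32.13 in total.
Per side: 32.13 / 2 = 16.07 in.
Round up → use L = 16.5 in on each side.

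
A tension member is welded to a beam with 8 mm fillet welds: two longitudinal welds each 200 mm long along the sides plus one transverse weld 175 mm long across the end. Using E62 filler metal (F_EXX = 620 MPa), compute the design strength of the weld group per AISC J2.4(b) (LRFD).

t_e = 0.707 × 8 = 5.656 mm.
R_nwl = 0.6 × 620 × 5.656 × 400 × 10⁻³ = 841.6 kN (longitudinal, 2 welds).
R_nwt = 0.6 × 620 × 5.656 × 175 × 10⁻³ = 368.2 kN (transverse, base value).
(i) R_nwl + R_nwt = 1210 kN; (ii) 0.85 R_nwl + 1.5 R_nwt = 1268 kN.
R_n = max = 1268 kN [governs: (ii)]; φR_n = 950.8 kN.

φR_n ≈ 951 kN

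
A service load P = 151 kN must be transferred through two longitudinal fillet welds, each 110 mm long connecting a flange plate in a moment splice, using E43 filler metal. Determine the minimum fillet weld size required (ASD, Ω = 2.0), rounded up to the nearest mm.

E43XX → F_EXX = 430 MPa.
Total weld length L = 220 mm.
Required throat t_e = P × Ω / (0.6 F_EXX × L) = 151 × 2.0 / (0.6 × 430 × 220 × 10⁻³) = 5.321 mm.
Required leg w = t_e / 0.707 = 7.526 mm → use 8 mm.

w = 8 mm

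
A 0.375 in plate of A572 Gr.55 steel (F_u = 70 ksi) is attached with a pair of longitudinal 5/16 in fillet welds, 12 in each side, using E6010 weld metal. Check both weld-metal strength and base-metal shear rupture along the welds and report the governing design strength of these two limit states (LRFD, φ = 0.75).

φR_n ≈ 143 kips (weld metal governs)

E60XX → F_EXX = 60 ksi.
t_e = 0.707 × 0.3125 = 0.2209 in; L = 24 in.
Weld metal: φR_n = 0.75 × 0.6 × 60 × 0.2209 × 24 = 143.2 kips.
Base metal (shear rupture): φR_n = 0.75 × 0.6 × 70 × 0.375 × 24 = 283.5 kips.
Governing: weld metal.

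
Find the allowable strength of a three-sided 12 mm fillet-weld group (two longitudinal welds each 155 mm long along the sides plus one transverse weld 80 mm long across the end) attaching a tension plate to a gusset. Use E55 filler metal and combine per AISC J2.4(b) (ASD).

E55XX → F_EXX = 550 MPa.
t_e = 0.707 × 12 = 8.484 mm.
R_nwl = 0.6 × 550 × 8.484 × 310 × 10⁻³ = 867.9 kN (longitudinal, 2 welds).
R_nwt = 0.6 × 550 × 8.484 × 80 × 10⁻³ = 224 kN (transverse, base value).
(i) R_nwl + R_nwt = 1092 kN; (ii) 0.85 R_nwl + 1.5 R_nwt = 1074 kN.
R_n = max = 1092 kN [governs: (i)]; R_n/Ω = 545.9 kN.

R_n/Ω ≈ 546 kN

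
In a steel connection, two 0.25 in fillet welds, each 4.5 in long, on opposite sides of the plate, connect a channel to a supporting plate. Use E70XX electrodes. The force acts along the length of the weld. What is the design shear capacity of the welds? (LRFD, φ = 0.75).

E70XX → F_EXX = 70 ksi.
Effective throat t_e = 0.707 × 0.25 = 0.1767 in.
Total length L = 9 in; A_we = 0.1767 × 9 = 1.591 in².
F_nw = 0.6 F_EXX = 0.6 × 70 = 42 ksi.
φR_n = 0.75 × 42 × 1.591 = 50.11 kips.

φR_n ≈ 50.1 kips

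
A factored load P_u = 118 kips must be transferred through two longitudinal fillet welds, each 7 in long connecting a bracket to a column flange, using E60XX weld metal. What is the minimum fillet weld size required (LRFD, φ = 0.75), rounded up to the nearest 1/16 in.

E60XX → F_EXX = 60 ksi.
Total weld length L = 14 in.
Required throat t_e = P_u / (φ × 0.6 F_EXX × L) = 118 / (0.75 × 0.6 × 60 × 14) = 0.3122 in.
Required leg w = t_e / 0.707 = 0.4415 in → use 1/2 in.

w = 1/2 in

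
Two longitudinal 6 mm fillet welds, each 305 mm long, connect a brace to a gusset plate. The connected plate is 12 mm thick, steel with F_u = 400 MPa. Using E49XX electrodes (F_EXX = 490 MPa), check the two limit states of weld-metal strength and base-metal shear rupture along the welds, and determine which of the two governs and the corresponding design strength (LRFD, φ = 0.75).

t_e = 0.707 × 6 = 4.242 mm; L = 610 mm.
Weld metal: φR_n = 0.75 × 0.6 × 490 × 4.242 × 610 × 10⁻³ = 570.6 kN.
Base metal (shear rupture): φR_n = 0.75 × 0.6 × 400 × 12 × 610 × 10⁻³ = 1318 kN.
Governing: weld metal.

φR_n ≈ 571 kN (weld metal governs)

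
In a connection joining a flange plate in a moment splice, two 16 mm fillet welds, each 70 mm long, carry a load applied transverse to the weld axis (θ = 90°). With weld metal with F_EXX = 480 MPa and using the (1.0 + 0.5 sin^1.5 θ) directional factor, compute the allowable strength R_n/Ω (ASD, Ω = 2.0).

t_e = 0.707 × 16 = 11.31 mm; A_we = 11.31 × 140 = 1584 mm².
Directional factor: 1.0 + 0.5 sin^1.5(90°) = 1.5.
F_nw = 0.6 × 480 × 1.5 = 432 MPa.
R_n/Ω = (432 × 1584) / 2.0 × 10⁻³ = 342.1 kN.

R_n/Ω ≈ 342 kN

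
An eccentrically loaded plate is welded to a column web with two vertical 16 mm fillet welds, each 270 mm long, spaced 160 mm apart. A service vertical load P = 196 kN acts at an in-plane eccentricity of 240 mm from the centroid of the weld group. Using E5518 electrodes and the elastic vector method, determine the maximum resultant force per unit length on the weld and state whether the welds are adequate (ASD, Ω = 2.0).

E55XX → F_EXX = 550 MPa.
Total weld length L_w = 540 mm. Treat welds as unit-width lines.
Polar moment about centroid: J = 2[d³/12 + d(b/2)²] = 2[270³/12 + 270×80²] = 6736000 mm³.
Direct shear f_v = P/L_w = 196×10³ / 540 = 363 N/mm (vertical).
Torsion M = P·e = 196×10³ × 240 = 47040000 N·mm.
Critical point at (x, y) = (80, 135) from centroid. f_tx = M·y/J = 942.7 N/mm; f_ty = M·x/J = 558.6 N/mm.
Resultant f_max = √[f_tx² + (f_v + f_ty)²] = √[942.7² + (363 + 558.6)²] = 1318 N/mm.
Capacity per unit length: r_n/Ω = (1/2.0) × 0.6 × 550 × (0.707 × 16) = 1866 N/mm.
1318 ≤ 1866 → adequate.

f_max ≈ 1320 N/mm; adequate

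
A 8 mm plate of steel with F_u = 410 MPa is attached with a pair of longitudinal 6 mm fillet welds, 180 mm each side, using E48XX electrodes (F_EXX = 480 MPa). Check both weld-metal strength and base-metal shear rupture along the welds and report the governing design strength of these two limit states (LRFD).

t_e = 0.707 × 6 = 4.242 mm; L = 360 mm.
Weld metal: φR_n = 0.75 × 0.6 × 480 × 4.242 × 360 × 10⁻³ = 329.9 kN.
Base metal (shear rupture): φR_n = 0.75 × 0.6 × 410 × 8 × 360 × 10⁻³ = 531.4 kN.
Governing: weld metal.

φR_n ≈ 330 kN (weld metal governs)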